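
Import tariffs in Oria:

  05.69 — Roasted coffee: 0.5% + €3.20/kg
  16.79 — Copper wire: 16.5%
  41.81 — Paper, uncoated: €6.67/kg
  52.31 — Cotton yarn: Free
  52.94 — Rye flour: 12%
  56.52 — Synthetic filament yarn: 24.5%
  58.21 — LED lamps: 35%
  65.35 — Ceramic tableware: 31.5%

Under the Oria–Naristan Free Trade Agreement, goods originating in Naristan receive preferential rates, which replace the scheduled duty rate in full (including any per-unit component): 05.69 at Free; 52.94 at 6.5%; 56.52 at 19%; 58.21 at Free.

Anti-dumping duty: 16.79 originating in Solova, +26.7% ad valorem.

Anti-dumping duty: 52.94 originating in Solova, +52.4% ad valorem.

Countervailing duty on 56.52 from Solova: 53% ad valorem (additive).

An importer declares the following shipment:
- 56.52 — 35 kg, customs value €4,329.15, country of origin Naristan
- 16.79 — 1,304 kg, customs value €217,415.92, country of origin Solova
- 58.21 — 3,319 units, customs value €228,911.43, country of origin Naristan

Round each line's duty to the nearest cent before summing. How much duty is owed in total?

€94,746.22

Line 1 (56.52, Naristan, 35 kg, €4,329.15):
Base rate for 56.52 is 24.5%.
Origin Naristan qualifies under the Oria–Naristan agreement and 56.52 is covered: preferential rate 19% applies instead.
The additional-duty order on 56.52 targets Solova, not Naristan; it does not apply.
Duty = €4,329.15 × 19% = €822.54.
Line 2 (16.79, Solova, 1,304 kg, €217,415.92):
Base rate for 16.79 is 16.5%.
Additional duty on 16.79 from Solova: +26.7%. Applied ad valorem rate: 16.5% + 26.7% = 43.2%.
Duty = €217,415.92 × 43.2% = €93,923.68.
Line 3 (58.21, Naristan, 3,319 units, €228,911.43):
Base rate for 58.21 is 35%.
Origin Naristan qualifies under the Oria–Naristan agreement and 58.21 is covered: preferential rate Free applies instead.
Duty = €228,911.43 × 0% = €0.00.
Total = €822.54 + €93,923.68 + €0.00 = €94,746.22.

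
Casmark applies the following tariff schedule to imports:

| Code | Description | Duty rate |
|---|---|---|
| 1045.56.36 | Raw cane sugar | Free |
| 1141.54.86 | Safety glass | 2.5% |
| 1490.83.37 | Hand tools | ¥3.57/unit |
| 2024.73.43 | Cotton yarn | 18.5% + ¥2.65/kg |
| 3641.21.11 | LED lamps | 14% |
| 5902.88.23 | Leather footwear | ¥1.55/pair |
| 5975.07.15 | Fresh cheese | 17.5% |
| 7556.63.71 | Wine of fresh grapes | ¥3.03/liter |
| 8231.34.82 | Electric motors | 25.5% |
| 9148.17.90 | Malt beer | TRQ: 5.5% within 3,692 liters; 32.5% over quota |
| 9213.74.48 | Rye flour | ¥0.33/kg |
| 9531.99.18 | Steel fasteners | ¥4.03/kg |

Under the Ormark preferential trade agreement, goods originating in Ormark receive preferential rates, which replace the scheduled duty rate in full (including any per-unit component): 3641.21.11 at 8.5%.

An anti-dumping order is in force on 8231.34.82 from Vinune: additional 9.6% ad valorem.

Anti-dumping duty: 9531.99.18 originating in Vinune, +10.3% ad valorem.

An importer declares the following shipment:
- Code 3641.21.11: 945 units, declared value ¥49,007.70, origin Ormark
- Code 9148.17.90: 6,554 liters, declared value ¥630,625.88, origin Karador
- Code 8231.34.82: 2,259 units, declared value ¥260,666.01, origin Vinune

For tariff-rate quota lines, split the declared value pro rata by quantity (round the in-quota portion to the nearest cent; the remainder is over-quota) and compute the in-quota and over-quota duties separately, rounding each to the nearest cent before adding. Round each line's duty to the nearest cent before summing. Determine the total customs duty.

¥204,696.88

Line 1 (3641.21.11, Ormark, 945 units, ¥49,007.70):
Base rate for 3641.21.11 is 14%.
Origin Ormark qualifies under the Casmark–Ormark agreement and 3641.21.11 is covered: preferential rate 8.5% applies instead.
Duty = ¥49,007.70 × 8.5% = ¥4,165.65.
Line 2 (9148.17.90, Karador, 6,554 liters, ¥630,625.88):
Code 9148.17.90 is under a tariff-rate quota (threshold 3,692 liters). In-quota: 3,692 liters at 5.5%; over-quota: 2,862 liters at 32.5%.
Pro-rata value split: in-quota = ¥630,625.88 × 3,692/6,554 = ¥355,244.24; over-quota = ¥630,625.88 − ¥355,244.24 = ¥275,381.64.
In-quota duty = ¥355,244.24 × 5.5% = ¥19,538.43. Over-quota duty = ¥275,381.64 × 32.5% = ¥89,499.03.
Line duty = ¥19,538.43 + ¥89,499.03 = ¥109,037.46.
Line 3 (8231.34.82, Vinune, 2,259 units, ¥260,666.01):
Base rate for 8231.34.82 is 25.5%.
Additional duty on 8231.34.82 from Vinune: +9.6%. Applied ad valorem rate: 25.5% + 9.6% = 35.1%.
Duty = ¥260,666.01 × 35.1% = ¥91,493.77.
Total = ¥4,165.65 + ¥109,037.46 + ¥91,493.77 = ¥204,696.88.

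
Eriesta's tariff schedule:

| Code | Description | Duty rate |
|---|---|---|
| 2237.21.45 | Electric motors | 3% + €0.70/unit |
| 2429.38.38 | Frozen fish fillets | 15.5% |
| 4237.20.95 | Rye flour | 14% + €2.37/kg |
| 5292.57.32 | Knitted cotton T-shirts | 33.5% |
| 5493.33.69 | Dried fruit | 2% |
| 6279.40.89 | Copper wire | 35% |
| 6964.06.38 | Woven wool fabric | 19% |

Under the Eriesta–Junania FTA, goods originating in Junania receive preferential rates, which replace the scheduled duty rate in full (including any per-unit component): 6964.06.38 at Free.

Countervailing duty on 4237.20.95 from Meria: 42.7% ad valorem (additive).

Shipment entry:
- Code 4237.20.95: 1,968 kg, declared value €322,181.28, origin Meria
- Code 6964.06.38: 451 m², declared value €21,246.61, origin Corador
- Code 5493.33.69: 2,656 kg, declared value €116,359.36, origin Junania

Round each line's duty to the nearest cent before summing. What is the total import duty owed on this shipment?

€193,705.00

Line 1 (4237.20.95, Meria, 1,968 kg, €322,181.28):
Base rate for 4237.20.95 is 14% + €2.37/kg.
Additional duty on 4237.20.95 from Meria: +42.7%. Applied ad valorem rate: 14% + 42.7% = 56.7%.
Duty = €322,181.28 × 56.7% + 1,968 × €2.37 = €187,340.95.
Line 2 (6964.06.38, Corador, 451 m², €21,246.61):
Base rate for 6964.06.38 is 19%.
6964.06.38 has an FTA preferential rate, but origin Corador is not Junania; base rate stands.
Duty = €21,246.61 × 19% = €4,036.86.
Line 3 (5493.33.69, Junania, 2,656 kg, €116,359.36):
Base rate for 5493.33.69 is 2%.
Origin Junania is the FTA partner but 5493.33.69 is not on the preference list; base rate stands.
Duty = €116,359.36 × 2% = €2,327.19.
Total = €187,340.95 + €4,036.86 + €2,327.19 = €193,705.00.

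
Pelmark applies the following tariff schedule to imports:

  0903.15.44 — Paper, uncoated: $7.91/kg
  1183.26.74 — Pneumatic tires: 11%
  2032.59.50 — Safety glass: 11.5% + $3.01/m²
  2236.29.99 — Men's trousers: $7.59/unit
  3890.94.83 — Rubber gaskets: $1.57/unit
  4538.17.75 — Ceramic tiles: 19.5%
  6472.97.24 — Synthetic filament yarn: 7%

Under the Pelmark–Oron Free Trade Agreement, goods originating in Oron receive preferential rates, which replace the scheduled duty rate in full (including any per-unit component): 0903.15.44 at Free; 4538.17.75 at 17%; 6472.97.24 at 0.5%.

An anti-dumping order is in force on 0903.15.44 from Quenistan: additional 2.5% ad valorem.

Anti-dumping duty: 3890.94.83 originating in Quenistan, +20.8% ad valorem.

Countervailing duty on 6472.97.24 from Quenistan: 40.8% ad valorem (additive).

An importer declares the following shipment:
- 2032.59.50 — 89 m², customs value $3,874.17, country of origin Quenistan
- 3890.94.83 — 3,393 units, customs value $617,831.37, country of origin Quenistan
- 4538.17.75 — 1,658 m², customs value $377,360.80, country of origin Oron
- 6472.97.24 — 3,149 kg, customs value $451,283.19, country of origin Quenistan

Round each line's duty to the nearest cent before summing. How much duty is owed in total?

Line 1 (2032.59.50, Quenistan, 89 m², $3,874.17):
Base rate for 2032.59.50 is 11.5% + $3.01/m².
Duty = $3,874.17 × 11.5% + 89 × $3.01 = $713.42.
Line 2 (3890.94.83, Quenistan, 3,393 units, $617,831.37):
Base rate for 3890.94.83 is $1.57/unit.
Additional duty on 3890.94.83 from Quenistan: +20.8% ad valorem. Applied ad valorem rate = 20.8%.
Duty = $617,831.37 × 20.8% + 3,393 × $1.57 = $133,835.93.
Line 3 (4538.17.75, Oron, 1,658 m², $377,360.80):
Base rate for 4538.17.75 is 19.5%.
Origin Oron qualifies under the Pelmark–Oron agreement and 4538.17.75 is covered: preferential rate 17% applies instead.
Duty = $377,360.80 × 17% = $64,151.34.
Line 4 (6472.97.24, Quenistan, 3,149 kg, $451,283.19):
Base rate for 6472.97.24 is 7%.
6472.97.24 has an FTA preferential rate, but origin Quenistan is not Oron; base rate stands.
Additional duty on 6472.97.24 from Quenistan: +40.8%. Applied ad valorem rate: 7% + 40.8% = 47.8%.
Duty = $451,283.19 × 47.8% = $215,713.36.
Total = $713.42 + $133,835.93 + $64,151.34 + $215,713.36 = $414,414.05.

$414,414.05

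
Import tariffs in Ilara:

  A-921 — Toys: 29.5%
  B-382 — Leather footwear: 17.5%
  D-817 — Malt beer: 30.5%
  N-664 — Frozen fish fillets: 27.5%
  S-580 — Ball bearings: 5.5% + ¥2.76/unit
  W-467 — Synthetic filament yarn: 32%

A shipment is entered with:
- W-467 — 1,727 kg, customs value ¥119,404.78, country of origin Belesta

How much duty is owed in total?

¥38,209.53

Line 1 (W-467, Belesta, 1,727 kg, ¥119,404.78):
Base rate for W-467 is 32%.
Duty = ¥119,404.78 × 32% = ¥38,209.53.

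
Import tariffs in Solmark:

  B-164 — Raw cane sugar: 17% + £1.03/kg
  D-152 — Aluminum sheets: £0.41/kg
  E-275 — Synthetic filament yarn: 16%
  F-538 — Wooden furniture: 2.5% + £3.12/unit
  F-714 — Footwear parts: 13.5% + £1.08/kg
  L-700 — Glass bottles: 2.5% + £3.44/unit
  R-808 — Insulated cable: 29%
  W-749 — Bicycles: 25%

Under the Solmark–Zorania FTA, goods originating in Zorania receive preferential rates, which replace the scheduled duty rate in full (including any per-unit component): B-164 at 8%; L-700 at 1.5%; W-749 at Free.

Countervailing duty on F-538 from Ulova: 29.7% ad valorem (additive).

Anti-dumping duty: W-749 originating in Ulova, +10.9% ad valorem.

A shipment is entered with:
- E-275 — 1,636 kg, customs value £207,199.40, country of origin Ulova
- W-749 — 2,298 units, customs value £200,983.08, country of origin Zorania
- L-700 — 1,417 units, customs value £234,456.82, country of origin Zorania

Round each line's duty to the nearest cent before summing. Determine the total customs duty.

Line 1 (E-275, Ulova, 1,636 kg, £207,199.40):
Base rate for E-275 is 16%.
Duty = £207,199.40 × 16% = £33,151.90.
Line 2 (W-749, Zorania, 2,298 units, £200,983.08):
Base rate for W-749 is 25%.
Origin Zorania qualifies under the Solmark–Zorania agreement and W-749 is covered: preferential rate Free applies instead.
The additional-duty order on W-749 targets Ulova, not Zorania; it does not apply.
Duty = £200,983.08 × 0% = £0.00.
Line 3 (L-700, Zorania, 1,417 units, £234,456.82):
Base rate for L-700 is 2.5% + £3.44/unit.
Origin Zorania qualifies under the Solmark–Zorania agreement and L-700 is covered: preferential rate 1.5% applies instead.
Duty = £234,456.82 × 1.5% = £3,516.85.
Total = £33,151.90 + £0.00 + £3,516.85 = £36,668.75.

£36,668.75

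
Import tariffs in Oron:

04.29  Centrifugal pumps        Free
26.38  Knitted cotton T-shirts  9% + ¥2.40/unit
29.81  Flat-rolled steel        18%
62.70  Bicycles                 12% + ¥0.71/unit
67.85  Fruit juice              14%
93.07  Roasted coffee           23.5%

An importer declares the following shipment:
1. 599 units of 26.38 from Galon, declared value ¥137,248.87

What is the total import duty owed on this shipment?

¥13,790.00

Line 1 (26.38, Galon, 599 units, ¥137,248.87):
Base rate for 26.38 is 9% + ¥2.40/unit.
Duty = ¥137,248.87 × 9% + 599 × ¥2.40 = ¥13,790.00.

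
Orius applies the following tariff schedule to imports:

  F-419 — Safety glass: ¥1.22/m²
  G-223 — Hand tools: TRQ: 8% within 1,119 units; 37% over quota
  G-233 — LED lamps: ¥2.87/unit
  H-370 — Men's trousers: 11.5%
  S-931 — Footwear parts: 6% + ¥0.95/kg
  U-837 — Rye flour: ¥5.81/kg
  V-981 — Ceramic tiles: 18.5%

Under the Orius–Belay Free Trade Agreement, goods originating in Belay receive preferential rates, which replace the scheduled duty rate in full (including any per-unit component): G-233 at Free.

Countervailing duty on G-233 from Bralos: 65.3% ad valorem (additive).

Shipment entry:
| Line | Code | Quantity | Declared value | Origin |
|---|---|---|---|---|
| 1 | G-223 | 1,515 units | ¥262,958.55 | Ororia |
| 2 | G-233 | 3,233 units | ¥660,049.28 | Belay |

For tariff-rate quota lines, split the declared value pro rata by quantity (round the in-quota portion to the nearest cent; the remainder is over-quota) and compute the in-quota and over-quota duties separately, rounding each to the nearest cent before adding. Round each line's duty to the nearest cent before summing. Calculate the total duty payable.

Line 1 (G-223, Ororia, 1,515 units, ¥262,958.55):
Code G-223 is under a tariff-rate quota (threshold 1,119 units). In-quota: 1,119 units at 8%; over-quota: 396 units at 37%.
Pro-rata value split: in-quota = ¥262,958.55 × 1,119/1,515 = ¥194,224.83; over-quota = ¥262,958.55 − ¥194,224.83 = ¥68,733.72.
In-quota duty = ¥194,224.83 × 8% = ¥15,537.99. Over-quota duty = ¥68,733.72 × 37% = ¥25,431.48.
Line duty = ¥15,537.99 + ¥25,431.48 = ¥40,969.47.
Line 2 (G-233, Belay, 3,233 units, ¥660,049.28):
Base rate for G-233 is ¥2.87/unit.
Origin Belay qualifies under the Orius–Belay agreement and G-233 is covered: preferential rate Free applies instead.
The additional-duty order on G-233 targets Bralos, not Belay; it does not apply.
Duty = ¥660,049.28 × 0% = ¥0.00.
Total = ¥40,969.47 + ¥0.00 = ¥40,969.47.

¥40,969.47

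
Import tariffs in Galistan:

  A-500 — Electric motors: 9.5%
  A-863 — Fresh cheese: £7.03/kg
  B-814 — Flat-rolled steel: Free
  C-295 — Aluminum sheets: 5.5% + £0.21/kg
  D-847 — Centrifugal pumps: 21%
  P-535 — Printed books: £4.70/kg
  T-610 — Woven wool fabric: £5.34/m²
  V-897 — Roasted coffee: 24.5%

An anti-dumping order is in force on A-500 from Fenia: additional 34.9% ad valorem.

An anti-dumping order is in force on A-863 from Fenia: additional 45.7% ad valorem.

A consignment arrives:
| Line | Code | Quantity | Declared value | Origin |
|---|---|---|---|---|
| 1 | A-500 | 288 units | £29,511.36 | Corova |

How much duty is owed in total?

Line 1 (A-500, Corova, 288 units, £29,511.36):
Base rate for A-500 is 9.5%.
The additional-duty order on A-500 targets Fenia, not Corova; it does not apply.
Duty = £29,511.36 × 9.5% = £2,803.58.

£2,803.58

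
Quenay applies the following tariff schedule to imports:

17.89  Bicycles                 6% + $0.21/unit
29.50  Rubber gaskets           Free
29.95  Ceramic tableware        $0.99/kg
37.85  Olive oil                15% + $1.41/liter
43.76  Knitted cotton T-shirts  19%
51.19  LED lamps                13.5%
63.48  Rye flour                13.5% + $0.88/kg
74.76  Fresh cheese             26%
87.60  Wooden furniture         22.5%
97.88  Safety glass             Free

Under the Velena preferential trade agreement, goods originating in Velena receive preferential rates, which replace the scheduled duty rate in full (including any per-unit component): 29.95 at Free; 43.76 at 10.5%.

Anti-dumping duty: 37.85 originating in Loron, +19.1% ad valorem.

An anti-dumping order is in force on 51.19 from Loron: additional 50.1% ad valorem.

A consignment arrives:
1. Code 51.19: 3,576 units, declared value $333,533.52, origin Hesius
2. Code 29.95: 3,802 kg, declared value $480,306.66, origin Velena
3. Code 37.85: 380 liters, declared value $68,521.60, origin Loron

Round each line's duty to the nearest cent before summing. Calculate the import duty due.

Line 1 (51.19, Hesius, 3,576 units, $333,533.52):
Base rate for 51.19 is 13.5%.
The additional-duty order on 51.19 targets Loron, not Hesius; it does not apply.
Duty = $333,533.52 × 13.5% = $45,027.03.
Line 2 (29.95, Velena, 3,802 kg, $480,306.66):
Base rate for 29.95 is $0.99/kg.
Origin Velena qualifies under the Quenay–Velena agreement and 29.95 is covered: preferential rate Free applies instead.
Duty = $480,306.66 × 0% = $0.00.
Line 3 (37.85, Loron, 380 liters, $68,521.60):
Base rate for 37.85 is 15% + $1.41/liter.
Additional duty on 37.85 from Loron: +19.1%. Applied ad valorem rate: 15% + 19.1% = 34.1%.
Duty = $68,521.60 × 34.1% + 380 × $1.41 = $23,901.67.
Total = $45,027.03 + $0.00 + $23,901.67 = $68,928.70.

$68,928.70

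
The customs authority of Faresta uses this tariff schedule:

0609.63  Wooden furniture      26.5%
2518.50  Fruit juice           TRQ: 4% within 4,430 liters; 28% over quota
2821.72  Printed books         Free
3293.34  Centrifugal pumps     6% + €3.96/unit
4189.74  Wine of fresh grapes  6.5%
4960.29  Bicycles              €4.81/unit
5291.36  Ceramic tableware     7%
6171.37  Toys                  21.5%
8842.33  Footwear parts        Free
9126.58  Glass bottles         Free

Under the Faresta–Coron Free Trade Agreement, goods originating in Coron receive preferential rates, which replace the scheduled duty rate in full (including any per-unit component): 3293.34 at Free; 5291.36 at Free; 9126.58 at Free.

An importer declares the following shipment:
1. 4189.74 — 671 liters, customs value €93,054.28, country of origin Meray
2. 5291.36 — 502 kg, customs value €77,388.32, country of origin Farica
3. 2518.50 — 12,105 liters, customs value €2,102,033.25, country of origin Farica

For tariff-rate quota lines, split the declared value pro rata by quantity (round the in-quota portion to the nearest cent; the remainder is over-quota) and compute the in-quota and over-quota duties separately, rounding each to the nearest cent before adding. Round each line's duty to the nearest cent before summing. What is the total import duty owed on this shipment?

Line 1 (4189.74, Meray, 671 liters, €93,054.28):
Base rate for 4189.74 is 6.5%.
Duty = €93,054.28 × 6.5% = €6,048.53.
Line 2 (5291.36, Farica, 502 kg, €77,388.32):
Base rate for 5291.36 is 7%.
5291.36 has an FTA preferential rate, but origin Farica is not Coron; base rate stands.
Duty = €77,388.32 × 7% = €5,417.18.
Line 3 (2518.50, Farica, 12,105 liters, €2,102,033.25):
Code 2518.50 is under a tariff-rate quota (threshold 4,430 liters). In-quota: 4,430 liters at 4%; over-quota: 7,675 liters at 28%.
Pro-rata value split: in-quota = €2,102,033.25 × 4,430/12,105 = €769,269.50; over-quota = €2,102,033.25 − €769,269.50 = €1,332,763.75.
In-quota duty = €769,269.50 × 4% = €30,770.78. Over-quota duty = €1,332,763.75 × 28% = €373,173.85.
Line duty = €30,770.78 + €373,173.85 = €403,944.63.
Total = €6,048.53 + €5,417.18 + €403,944.63 = €415,410.34.

€415,410.34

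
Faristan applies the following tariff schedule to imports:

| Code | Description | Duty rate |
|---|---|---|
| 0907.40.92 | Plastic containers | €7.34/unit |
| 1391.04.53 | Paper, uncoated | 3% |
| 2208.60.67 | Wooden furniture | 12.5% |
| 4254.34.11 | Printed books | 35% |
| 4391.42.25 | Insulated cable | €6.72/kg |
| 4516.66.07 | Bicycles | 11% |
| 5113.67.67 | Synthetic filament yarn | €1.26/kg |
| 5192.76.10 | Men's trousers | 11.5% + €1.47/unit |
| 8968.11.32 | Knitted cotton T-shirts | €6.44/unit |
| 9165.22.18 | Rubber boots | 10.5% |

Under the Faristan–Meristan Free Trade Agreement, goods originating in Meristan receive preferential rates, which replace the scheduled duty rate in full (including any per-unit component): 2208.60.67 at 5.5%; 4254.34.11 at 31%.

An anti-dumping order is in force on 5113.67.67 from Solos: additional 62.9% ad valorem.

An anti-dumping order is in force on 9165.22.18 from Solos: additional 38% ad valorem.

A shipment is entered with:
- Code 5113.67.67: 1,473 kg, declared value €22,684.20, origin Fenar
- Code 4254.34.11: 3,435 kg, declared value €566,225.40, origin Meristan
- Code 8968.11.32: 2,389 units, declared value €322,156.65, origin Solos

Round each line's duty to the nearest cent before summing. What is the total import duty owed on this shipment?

€192,771.01

Line 1 (5113.67.67, Fenar, 1,473 kg, €22,684.20):
Base rate for 5113.67.67 is €1.26/kg.
The additional-duty order on 5113.67.67 targets Solos, not Fenar; it does not apply.
Duty = 1,473 × €1.26 = €1,855.98.
Line 2 (4254.34.11, Meristan, 3,435 kg, €566,225.40):
Base rate for 4254.34.11 is 35%.
Origin Meristan qualifies under the Faristan–Meristan agreement and 4254.34.11 is covered: preferential rate 31% applies instead.
Duty = €566,225.40 × 31% = €175,529.87.
Line 3 (8968.11.32, Solos, 2,389 units, €322,156.65):
Base rate for 8968.11.32 is €6.44/unit.
Duty = 2,389 × €6.44 = €15,385.16.
Total = €1,855.98 + €175,529.87 + €15,385.16 = €192,771.01.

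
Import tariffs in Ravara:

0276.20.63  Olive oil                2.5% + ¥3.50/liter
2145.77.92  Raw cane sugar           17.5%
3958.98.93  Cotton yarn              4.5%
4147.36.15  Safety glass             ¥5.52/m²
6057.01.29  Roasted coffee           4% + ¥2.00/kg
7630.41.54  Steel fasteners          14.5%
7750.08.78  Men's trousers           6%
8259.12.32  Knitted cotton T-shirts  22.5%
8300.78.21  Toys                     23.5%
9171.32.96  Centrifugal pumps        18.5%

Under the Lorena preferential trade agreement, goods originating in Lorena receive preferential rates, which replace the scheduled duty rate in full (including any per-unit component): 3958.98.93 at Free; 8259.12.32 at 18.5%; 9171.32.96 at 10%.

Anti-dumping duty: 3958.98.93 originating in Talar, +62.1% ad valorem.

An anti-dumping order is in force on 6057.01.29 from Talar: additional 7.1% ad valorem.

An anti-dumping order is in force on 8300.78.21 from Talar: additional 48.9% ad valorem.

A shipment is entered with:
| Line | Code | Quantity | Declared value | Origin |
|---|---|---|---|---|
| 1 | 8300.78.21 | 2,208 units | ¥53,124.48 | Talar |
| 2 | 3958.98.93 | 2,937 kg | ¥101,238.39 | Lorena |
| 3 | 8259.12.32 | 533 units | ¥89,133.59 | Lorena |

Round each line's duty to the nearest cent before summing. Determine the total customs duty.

¥54,951.83

Line 1 (8300.78.21, Talar, 2,208 units, ¥53,124.48):
Base rate for 8300.78.21 is 23.5%.
Additional duty on 8300.78.21 from Talar: +48.9%. Applied ad valorem rate: 23.5% + 48.9% = 72.4%.
Duty = ¥53,124.48 × 72.4% = ¥38,462.12.
Line 2 (3958.98.93, Lorena, 2,937 kg, ¥101,238.39):
Base rate for 3958.98.93 is 4.5%.
Origin Lorena qualifies under the Ravara–Lorena agreement and 3958.98.93 is covered: preferential rate Free applies instead.
The additional-duty order on 3958.98.93 targets Talar, not Lorena; it does not apply.
Duty = ¥101,238.39 × 0% = ¥0.00.
Line 3 (8259.12.32, Lorena, 533 units, ¥89,133.59):
Base rate for 8259.12.32 is 22.5%.
Origin Lorena qualifies under the Ravara–Lorena agreement and 8259.12.32 is covered: preferential rate 18.5% applies instead.
Duty = ¥89,133.59 × 18.5% = ¥16,489.71.
Total = ¥38,462.12 + ¥0.00 + ¥16,489.71 = ¥54,951.83.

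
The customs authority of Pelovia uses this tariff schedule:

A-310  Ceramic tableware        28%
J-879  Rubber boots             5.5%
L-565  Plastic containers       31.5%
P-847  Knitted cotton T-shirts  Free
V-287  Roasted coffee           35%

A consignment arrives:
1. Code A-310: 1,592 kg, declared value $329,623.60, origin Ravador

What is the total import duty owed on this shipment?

$92,294.61

Line 1 (A-310, Ravador, 1,592 kg, $329,623.60):
Base rate for A-310 is 28%.
Duty = $329,623.60 × 28% = $92,294.61.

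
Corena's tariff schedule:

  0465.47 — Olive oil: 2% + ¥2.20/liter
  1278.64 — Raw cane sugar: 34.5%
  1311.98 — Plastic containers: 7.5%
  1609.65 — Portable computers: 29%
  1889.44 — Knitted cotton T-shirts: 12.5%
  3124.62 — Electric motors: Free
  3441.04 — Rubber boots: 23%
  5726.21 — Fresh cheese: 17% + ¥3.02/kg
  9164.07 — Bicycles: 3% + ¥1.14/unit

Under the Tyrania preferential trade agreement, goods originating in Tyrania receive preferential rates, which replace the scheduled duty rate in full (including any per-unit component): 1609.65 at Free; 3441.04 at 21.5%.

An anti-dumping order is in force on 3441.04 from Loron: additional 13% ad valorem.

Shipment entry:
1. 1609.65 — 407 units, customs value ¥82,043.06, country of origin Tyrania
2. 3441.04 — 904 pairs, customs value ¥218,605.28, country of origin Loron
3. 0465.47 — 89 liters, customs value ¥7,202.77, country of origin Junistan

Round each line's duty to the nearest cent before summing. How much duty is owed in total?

Line 1 (1609.65, Tyrania, 407 units, ¥82,043.06):
Base rate for 1609.65 is 29%.
Origin Tyrania qualifies under the Corena–Tyrania agreement and 1609.65 is covered: preferential rate Free applies instead.
Duty = ¥82,043.06 × 0% = ¥0.00.
Line 2 (3441.04, Loron, 904 pairs, ¥218,605.28):
Base rate for 3441.04 is 23%.
3441.04 has an FTA preferential rate, but origin Loron is not Tyrania; base rate stands.
Additional duty on 3441.04 from Loron: +13%. Applied ad valorem rate: 23% + 13% = 36%.
Duty = ¥218,605.28 × 36% = ¥78,697.90.
Line 3 (0465.47, Junistan, 89 liters, ¥7,202.77):
Base rate for 0465.47 is 2% + ¥2.20/liter.
Duty = ¥7,202.77 × 2% + 89 × ¥2.20 = ¥339.86.
Total = ¥0.00 + ¥78,697.90 + ¥339.86 = ¥79,037.76.

¥79,037.76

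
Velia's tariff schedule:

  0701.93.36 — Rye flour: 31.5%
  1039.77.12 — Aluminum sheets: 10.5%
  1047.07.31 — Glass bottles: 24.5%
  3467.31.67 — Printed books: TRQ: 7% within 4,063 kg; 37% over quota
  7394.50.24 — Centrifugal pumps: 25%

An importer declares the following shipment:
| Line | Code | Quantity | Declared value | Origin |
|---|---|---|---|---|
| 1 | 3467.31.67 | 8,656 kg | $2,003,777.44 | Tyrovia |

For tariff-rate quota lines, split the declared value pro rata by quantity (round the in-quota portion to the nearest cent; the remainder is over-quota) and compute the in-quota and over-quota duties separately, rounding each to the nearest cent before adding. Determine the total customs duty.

Line 1 (3467.31.67, Tyrovia, 8,656 kg, $2,003,777.44):
Code 3467.31.67 is under a tariff-rate quota (threshold 4,063 kg). In-quota: 4,063 kg at 7%; over-quota: 4,593 kg at 37%.
Pro-rata value split: in-quota = $2,003,777.44 × 4,063/8,656 = $940,543.87; over-quota = $2,003,777.44 − $940,543.87 = $1,063,233.57.
In-quota duty = $940,543.87 × 7% = $65,838.07. Over-quota duty = $1,063,233.57 × 37% = $393,396.42.
Line duty = $65,838.07 + $393,396.42 = $459,234.49.

$459,234.49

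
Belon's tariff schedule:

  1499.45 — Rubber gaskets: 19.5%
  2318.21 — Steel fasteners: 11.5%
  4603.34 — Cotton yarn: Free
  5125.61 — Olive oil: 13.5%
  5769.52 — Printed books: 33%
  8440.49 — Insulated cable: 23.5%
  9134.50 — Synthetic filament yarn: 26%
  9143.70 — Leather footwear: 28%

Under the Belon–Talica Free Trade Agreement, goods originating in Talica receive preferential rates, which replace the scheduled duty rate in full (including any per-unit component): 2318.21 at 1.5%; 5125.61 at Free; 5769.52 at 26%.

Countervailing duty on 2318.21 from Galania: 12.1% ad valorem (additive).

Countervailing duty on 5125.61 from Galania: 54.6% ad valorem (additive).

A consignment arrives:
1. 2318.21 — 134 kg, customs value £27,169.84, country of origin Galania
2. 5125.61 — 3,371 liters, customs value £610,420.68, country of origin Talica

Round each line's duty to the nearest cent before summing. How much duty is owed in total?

Line 1 (2318.21, Galania, 134 kg, £27,169.84):
Base rate for 2318.21 is 11.5%.
2318.21 has an FTA preferential rate, but origin Galania is not Talica; base rate stands.
Additional duty on 2318.21 from Galania: +12.1%. Applied ad valorem rate: 11.5% + 12.1% = 23.6%.
Duty = £27,169.84 × 23.6% = £6,412.08.
Line 2 (5125.61, Talica, 3,371 liters, £610,420.68):
Base rate for 5125.61 is 13.5%.
Origin Talica qualifies under the Belon–Talica agreement and 5125.61 is covered: preferential rate Free applies instead.
The additional-duty order on 5125.61 targets Galania, not Talica; it does not apply.
Duty = £610,420.68 × 0% = £0.00.
Total = £6,412.08 + £0.00 = £6,412.08.

£6,412.08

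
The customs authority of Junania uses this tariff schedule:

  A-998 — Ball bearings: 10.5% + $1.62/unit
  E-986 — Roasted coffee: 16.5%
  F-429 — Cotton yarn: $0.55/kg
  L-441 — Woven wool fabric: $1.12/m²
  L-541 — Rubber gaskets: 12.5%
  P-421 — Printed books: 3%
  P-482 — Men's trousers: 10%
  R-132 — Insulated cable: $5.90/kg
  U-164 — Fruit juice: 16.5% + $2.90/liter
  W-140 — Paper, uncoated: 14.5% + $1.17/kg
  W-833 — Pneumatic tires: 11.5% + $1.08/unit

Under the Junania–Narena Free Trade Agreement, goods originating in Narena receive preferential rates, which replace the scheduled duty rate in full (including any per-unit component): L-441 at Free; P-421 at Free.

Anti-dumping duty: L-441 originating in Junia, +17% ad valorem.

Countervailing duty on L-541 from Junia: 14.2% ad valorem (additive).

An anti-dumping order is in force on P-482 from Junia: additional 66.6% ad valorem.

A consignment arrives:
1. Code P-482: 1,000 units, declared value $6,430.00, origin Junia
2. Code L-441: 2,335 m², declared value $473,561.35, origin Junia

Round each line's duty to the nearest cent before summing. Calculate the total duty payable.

Line 1 (P-482, Junia, 1,000 units, $6,430.00):
Base rate for P-482 is 10%.
Additional duty on P-482 from Junia: +66.6%. Applied ad valorem rate: 10% + 66.6% = 76.6%.
Duty = $6,430.00 × 76.6% = $4,925.38.
Line 2 (L-441, Junia, 2,335 m², $473,561.35):
Base rate for L-441 is $1.12/m².
L-441 has an FTA preferential rate, but origin Junia is not Narena; base rate stands.
Additional duty on L-441 from Junia: +17% ad valorem. Applied ad valorem rate = 17%.
Duty = $473,561.35 × 17% + 2,335 × $1.12 = $83,120.63.
Total = $4,925.38 + $83,120.63 = $88,046.01.

$88,046.01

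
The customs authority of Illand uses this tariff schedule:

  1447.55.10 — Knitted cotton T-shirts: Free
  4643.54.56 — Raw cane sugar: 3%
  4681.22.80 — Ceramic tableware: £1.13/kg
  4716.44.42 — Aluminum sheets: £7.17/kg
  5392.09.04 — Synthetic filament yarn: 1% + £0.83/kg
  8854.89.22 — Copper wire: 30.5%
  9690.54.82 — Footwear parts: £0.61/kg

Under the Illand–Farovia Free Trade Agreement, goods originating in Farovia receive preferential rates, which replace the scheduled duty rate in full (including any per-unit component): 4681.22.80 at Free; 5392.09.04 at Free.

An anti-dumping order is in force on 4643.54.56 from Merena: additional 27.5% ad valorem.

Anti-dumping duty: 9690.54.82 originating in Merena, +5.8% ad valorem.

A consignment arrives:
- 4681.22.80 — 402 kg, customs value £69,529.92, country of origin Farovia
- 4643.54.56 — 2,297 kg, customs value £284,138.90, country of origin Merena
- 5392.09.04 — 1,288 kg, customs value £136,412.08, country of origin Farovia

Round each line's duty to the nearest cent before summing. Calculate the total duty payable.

Line 1 (4681.22.80, Farovia, 402 kg, £69,529.92):
Base rate for 4681.22.80 is £1.13/kg.
Origin Farovia qualifies under the Illand–Farovia agreement and 4681.22.80 is covered: preferential rate Free applies instead.
Duty = £69,529.92 × 0% = £0.00.
Line 2 (4643.54.56, Merena, 2,297 kg, £284,138.90):
Base rate for 4643.54.56 is 3%.
Additional duty on 4643.54.56 from Merena: +27.5%. Applied ad valorem rate: 3% + 27.5% = 30.5%.
Duty = £284,138.90 × 30.5% = £86,662.36.
Line 3 (5392.09.04, Farovia, 1,288 kg, £136,412.08):
Base rate for 5392.09.04 is 1% + £0.83/kg.
Origin Farovia qualifies under the Illand–Farovia agreement and 5392.09.04 is covered: preferential rate Free applies instead.
Duty = £136,412.08 × 0% = £0.00.
Total = £0.00 + £86,662.36 + £0.00 = £86,662.36.

£86,662.36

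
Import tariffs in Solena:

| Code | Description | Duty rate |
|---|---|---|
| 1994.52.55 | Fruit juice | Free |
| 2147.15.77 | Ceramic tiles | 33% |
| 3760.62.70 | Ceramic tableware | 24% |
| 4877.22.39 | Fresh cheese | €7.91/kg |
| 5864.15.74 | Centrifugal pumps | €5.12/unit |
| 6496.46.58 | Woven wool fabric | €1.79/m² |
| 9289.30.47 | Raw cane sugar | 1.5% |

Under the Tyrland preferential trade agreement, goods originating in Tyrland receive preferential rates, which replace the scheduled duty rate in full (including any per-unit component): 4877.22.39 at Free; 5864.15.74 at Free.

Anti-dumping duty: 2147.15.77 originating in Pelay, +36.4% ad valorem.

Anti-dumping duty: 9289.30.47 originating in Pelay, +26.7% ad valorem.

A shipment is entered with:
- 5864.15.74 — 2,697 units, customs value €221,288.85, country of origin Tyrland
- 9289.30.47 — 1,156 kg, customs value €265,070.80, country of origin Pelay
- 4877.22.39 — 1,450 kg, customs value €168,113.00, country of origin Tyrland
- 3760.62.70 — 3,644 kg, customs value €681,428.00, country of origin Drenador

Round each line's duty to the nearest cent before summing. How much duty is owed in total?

€238,292.69

Line 1 (5864.15.74, Tyrland, 2,697 units, €221,288.85):
Base rate for 5864.15.74 is €5.12/unit.
Origin Tyrland qualifies under the Solena–Tyrland agreement and 5864.15.74 is covered: preferential rate Free applies instead.
Duty = €221,288.85 × 0% = €0.00.
Line 2 (9289.30.47, Pelay, 1,156 kg, €265,070.80):
Base rate for 9289.30.47 is 1.5%.
Additional duty on 9289.30.47 from Pelay: +26.7%. Applied ad valorem rate: 1.5% + 26.7% = 28.2%.
Duty = €265,070.80 × 28.2% = €74,749.97.
Line 3 (4877.22.39, Tyrland, 1,450 kg, €168,113.00):
Base rate for 4877.22.39 is €7.91/kg.
Origin Tyrland qualifies under the Solena–Tyrland agreement and 4877.22.39 is covered: preferential rate Free applies instead.
Duty = €168,113.00 × 0% = €0.00.
Line 4 (3760.62.70, Drenador, 3,644 kg, €681,428.00):
Base rate for 3760.62.70 is 24%.
Duty = €681,428.00 × 24% = €163,542.72.
Total = €0.00 + €74,749.97 + €0.00 + €163,542.72 = €238,292.69.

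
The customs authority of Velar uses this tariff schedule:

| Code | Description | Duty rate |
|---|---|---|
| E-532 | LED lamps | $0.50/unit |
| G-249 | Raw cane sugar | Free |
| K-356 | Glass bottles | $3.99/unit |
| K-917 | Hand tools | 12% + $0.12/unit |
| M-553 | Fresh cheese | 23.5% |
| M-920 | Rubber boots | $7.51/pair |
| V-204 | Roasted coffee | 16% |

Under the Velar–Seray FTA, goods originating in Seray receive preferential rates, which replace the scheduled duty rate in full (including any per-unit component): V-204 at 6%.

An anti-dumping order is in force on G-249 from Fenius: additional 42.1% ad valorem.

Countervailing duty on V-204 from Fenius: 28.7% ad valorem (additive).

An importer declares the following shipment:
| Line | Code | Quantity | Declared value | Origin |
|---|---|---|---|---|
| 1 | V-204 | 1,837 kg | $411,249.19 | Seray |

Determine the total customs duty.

Line 1 (V-204, Seray, 1,837 kg, $411,249.19):
Base rate for V-204 is 16%.
Origin Seray qualifies under the Velar–Seray agreement and V-204 is covered: preferential rate 6% applies instead.
The additional-duty order on V-204 targets Fenius, not Seray; it does not apply.
Duty = $411,249.19 × 6% = $24,674.95.

$24,674.95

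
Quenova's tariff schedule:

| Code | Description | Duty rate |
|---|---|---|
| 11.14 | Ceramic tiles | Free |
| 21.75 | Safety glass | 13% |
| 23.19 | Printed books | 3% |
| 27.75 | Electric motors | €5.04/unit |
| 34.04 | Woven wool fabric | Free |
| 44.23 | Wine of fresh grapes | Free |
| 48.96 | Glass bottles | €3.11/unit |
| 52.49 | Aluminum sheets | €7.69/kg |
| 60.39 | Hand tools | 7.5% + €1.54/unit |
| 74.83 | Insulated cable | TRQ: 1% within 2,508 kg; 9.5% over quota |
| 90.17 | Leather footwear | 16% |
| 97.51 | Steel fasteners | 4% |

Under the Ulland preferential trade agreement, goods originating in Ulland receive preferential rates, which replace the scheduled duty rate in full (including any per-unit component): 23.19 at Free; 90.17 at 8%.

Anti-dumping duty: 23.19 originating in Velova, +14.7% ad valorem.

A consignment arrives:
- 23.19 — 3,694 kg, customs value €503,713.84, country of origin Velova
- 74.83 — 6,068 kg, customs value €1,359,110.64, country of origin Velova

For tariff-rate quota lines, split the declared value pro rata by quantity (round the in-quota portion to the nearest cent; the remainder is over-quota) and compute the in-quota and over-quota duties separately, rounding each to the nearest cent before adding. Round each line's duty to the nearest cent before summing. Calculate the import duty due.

Line 1 (23.19, Velova, 3,694 kg, €503,713.84):
Base rate for 23.19 is 3%.
23.19 has an FTA preferential rate, but origin Velova is not Ulland; base rate stands.
Additional duty on 23.19 from Velova: +14.7%. Applied ad valorem rate: 3% + 14.7% = 17.7%.
Duty = €503,713.84 × 17.7% = €89,157.35.
Line 2 (74.83, Velova, 6,068 kg, €1,359,110.64):
Code 74.83 is under a tariff-rate quota (threshold 2,508 kg). In-quota: 2,508 kg at 1%; over-quota: 3,560 kg at 9.5%.
Pro-rata value split: in-quota = €1,359,110.64 × 2,508/6,068 = €561,741.84; over-quota = €1,359,110.64 − €561,741.84 = €797,368.80.
In-quota duty = €561,741.84 × 1% = €5,617.42. Over-quota duty = €797,368.80 × 9.5% = €75,750.04.
Line duty = €5,617.42 + €75,750.04 = €81,367.46.
Total = €89,157.35 + €81,367.46 = €170,524.81.

€170,524.81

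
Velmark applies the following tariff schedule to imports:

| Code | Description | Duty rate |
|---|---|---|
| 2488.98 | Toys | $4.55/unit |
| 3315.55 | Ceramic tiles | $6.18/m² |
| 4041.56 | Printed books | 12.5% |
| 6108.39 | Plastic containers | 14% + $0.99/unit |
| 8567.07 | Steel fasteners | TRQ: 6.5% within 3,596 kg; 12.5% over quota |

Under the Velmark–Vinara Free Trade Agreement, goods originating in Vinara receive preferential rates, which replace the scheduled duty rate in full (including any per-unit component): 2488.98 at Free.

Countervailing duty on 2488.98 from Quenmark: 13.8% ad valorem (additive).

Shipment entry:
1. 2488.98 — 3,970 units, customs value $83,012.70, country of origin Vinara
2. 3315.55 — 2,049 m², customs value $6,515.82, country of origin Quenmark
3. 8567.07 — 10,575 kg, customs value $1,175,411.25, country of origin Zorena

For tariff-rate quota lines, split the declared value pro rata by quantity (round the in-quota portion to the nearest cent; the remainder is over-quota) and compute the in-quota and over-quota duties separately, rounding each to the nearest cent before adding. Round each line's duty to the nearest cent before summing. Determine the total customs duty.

$135,607.50

Line 1 (2488.98, Vinara, 3,970 units, $83,012.70):
Base rate for 2488.98 is $4.55/unit.
Origin Vinara qualifies under the Velmark–Vinara agreement and 2488.98 is covered: preferential rate Free applies instead.
The additional-duty order on 2488.98 targets Quenmark, not Vinara; it does not apply.
Duty = $83,012.70 × 0% = $0.00.
Line 2 (3315.55, Quenmark, 2,049 m², $6,515.82):
Base rate for 3315.55 is $6.18/m².
Duty = 2,049 × $6.18 = $12,662.82.
Line 3 (8567.07, Zorena, 10,575 kg, $1,175,411.25):
Code 8567.07 is under a tariff-rate quota (threshold 3,596 kg). In-quota: 3,596 kg at 6.5%; over-quota: 6,979 kg at 12.5%.
Pro-rata value split: in-quota = $1,175,411.25 × 3,596/10,575 = $399,695.40; over-quota = $1,175,411.25 − $399,695.40 = $775,715.85.
In-quota duty = $399,695.40 × 6.5% = $25,980.20. Over-quota duty = $775,715.85 × 12.5% = $96,964.48.
Line duty = $25,980.20 + $96,964.48 = $122,944.68.
Total = $0.00 + $12,662.82 + $122,944.68 = $135,607.50.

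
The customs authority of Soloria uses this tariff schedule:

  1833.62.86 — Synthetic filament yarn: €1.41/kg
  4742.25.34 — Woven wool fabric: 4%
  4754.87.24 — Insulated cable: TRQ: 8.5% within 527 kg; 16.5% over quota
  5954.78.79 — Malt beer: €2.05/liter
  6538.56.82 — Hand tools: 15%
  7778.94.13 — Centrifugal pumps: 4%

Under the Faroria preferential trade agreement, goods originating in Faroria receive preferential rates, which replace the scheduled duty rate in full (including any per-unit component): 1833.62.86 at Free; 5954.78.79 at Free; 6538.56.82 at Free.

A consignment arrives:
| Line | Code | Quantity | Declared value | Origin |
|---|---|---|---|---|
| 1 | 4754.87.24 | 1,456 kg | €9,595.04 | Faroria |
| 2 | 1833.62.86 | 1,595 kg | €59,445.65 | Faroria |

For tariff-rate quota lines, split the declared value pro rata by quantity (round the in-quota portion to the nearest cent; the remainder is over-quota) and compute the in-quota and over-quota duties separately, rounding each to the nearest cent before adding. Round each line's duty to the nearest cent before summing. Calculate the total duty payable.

€1,305.35

Line 1 (4754.87.24, Faroria, 1,456 kg, €9,595.04):
Code 4754.87.24 is under a tariff-rate quota (threshold 527 kg). In-quota: 527 kg at 8.5%; over-quota: 929 kg at 16.5%.
Pro-rata value split: in-quota = €9,595.04 × 527/1,456 = €3,472.93; over-quota = €9,595.04 − €3,472.93 = €6,122.11.
In-quota duty = €3,472.93 × 8.5% = €295.20. Over-quota duty = €6,122.11 × 16.5% = €1,010.15.
Line duty = €295.20 + €1,010.15 = €1,305.35.
Line 2 (1833.62.86, Faroria, 1,595 kg, €59,445.65):
Base rate for 1833.62.86 is €1.41/kg.
Origin Faroria qualifies under the Soloria–Faroria agreement and 1833.62.86 is covered: preferential rate Free applies instead.
Duty = €59,445.65 × 0% = €0.00.
Total = €1,305.35 + €0.00 = €1,305.35.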